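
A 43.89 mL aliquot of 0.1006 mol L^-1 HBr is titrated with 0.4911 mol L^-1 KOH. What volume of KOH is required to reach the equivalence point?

8.99 mL

n(HBr) = 0.1006 mol/L x 0.04389 L = 0.004415 mol.
At equivalence n(KOH) = n(HBr) = 0.004415 mol.
V(KOH) = 0.004415 / 0.4911 = 0.008991 L = 8.99 mL.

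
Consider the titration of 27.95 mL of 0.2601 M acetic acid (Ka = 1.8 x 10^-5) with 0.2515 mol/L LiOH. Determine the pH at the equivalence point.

8.93

n(CH3COOH) = 0.2601 x 0.02795 = 0.007270 mol; V(LiOH) at equivalence = 0.007270/0.2515 = 0.02891 L.
At equivalence all the acid is converted to CH3COO-; total volume = 0.02795 + 0.02891 = 0.05686 L, so [CH3COO-] = 0.007270/0.05686 = 0.1279 M.
Kb = Kw/Ka = 1.0e-14 / 1.8 x 10^-5 = 5.56e-10.
[OH^-] = sqrt(Kb x [CH3COO-]) = sqrt(5.56e-10 x 0.1279) = 8.43e-6 M.
pOH = 5.07, so pH = 14.00 - 5.07 = 8.93.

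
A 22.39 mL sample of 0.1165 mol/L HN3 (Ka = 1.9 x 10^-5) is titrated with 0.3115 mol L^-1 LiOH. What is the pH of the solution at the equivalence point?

8.82

n(HN3) = 0.1165 x 0.02239 = 0.002608 mol; V(LiOH) at equivalence = 0.002608/0.3115 = 0.008374 L.
At equivalence all the acid is converted to N3-; total volume = 0.02239 + 0.008374 = 0.03076 L, so [N3-] = 0.002608/0.03076 = 0.08479 M.
Kb = Kw/Ka = 1.0e-14 / 1.9 x 10^-5 = 5.26e-10.
[OH^-] = sqrt(Kb x [N3-]) = sqrt(5.26e-10 x 0.08479) = 6.68e-6 M.
pOH = 5.18, so pH = 14.00 - 5.18 = 8.82.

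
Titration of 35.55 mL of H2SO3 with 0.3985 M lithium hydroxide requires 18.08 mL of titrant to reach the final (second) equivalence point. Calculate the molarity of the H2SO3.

0.101 M

n(LiOH) = 0.3985 x 0.01808 = 0.007205 mol.
At the final (second) equivalence point, 2 mol OH^- react per mol H2SO3, so n(H2SO3) = 0.007205 / 2 = 0.003602 mol.
[H2SO3] = 0.003602 / 0.03555 L = 0.101 M.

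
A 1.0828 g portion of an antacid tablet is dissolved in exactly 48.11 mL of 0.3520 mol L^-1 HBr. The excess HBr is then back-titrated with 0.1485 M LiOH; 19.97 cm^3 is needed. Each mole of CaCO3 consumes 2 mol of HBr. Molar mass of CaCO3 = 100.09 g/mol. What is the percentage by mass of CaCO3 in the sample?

64.6%

Total n(HBr) added = 0.3520 x 0.04811 = 0.01693 mol.
n(LiOH) used = 0.1485 x 0.01997 = 0.002966 mol, which equals the excess n(HBr).
So n(HBr) consumed by the sample = 0.01693 - 0.002966 = 0.01397 mol.
n(CaCO3) = 0.01397 / 2 = 0.006985 mol.
mass CaCO3 = 0.006985 x 100.09 = 0.6991 g, so %CaCO3 = 0.6991/1.0828 x 100 = 64.6%.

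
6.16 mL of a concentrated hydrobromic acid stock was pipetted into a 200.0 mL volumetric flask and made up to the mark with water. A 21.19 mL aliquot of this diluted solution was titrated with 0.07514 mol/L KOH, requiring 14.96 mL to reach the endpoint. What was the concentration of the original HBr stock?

1.72 M

n(KOH) = 0.07514 x 0.01496 = 0.001124 mol.
n(HBr) in the aliquot = 0.001124 mol.
[diluted HBr] = 0.001124 / 0.02119 = 0.05305 M.
Dilution factor = 200.0/6.160 = 32.47, so [stock] = 0.05305 x 32.47 = 1.72 M.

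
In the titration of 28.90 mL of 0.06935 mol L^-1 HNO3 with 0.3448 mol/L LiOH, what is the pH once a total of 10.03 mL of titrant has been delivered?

12.57

n(acid) = 0.06935 x 0.02890 = 0.002004 mol; n(LiOH) added = 0.3448 x 0.01003 = 0.003458 mol.
Base is in excess by 0.003458 - 0.002004 = 0.001454 mol in a total volume of 0.03893 L.
[OH^-] = 0.001454/0.03893 = 0.03735 M, so pOH = 1.43 and pH = 14.00 - 1.43 = 12.57.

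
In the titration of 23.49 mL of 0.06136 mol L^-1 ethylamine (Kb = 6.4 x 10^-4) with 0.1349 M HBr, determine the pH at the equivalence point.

n(C2H5NH2) = 0.06136 x 0.02349 = 0.001441 mol; V(HBr) at equivalence = 0.001441/0.1349 = 0.01068 L.
At equivalence the base is fully converted to C2H5NH3+; total volume = 0.03417 L, so [C2H5NH3+] = 0.001441/0.03417 = 0.04218 M.
Ka(C2H5NH3+) = Kw/Kb = 1.0e-14 / 6.4 x 10^-4 = 1.56e-11.
[H^+] = sqrt(Ka x [C2H5NH3+]) = sqrt(1.56e-11 x 0.04218) = 8.12e-7 M.
pH = -log(8.12e-7) = 6.09.

6.09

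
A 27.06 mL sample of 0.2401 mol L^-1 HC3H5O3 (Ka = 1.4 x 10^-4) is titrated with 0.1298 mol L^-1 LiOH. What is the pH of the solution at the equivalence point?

n(HC3H5O3) = 0.2401 x 0.02706 = 0.006497 mol; V(LiOH) at equivalence = 0.006497/0.1298 = 0.05005 L.
At equivalence all the acid is converted to C3H5O3-; total volume = 0.02706 + 0.05005 = 0.07711 L, so [C3H5O3-] = 0.006497/0.07711 = 0.08425 M.
Kb = Kw/Ka = 1.0e-14 / 1.4 x 10^-4 = 7.14e-11.
[OH^-] = sqrt(Kb x [C3H5O3-]) = sqrt(7.14e-11 x 0.08425) = 2.45e-6 M.
pOH = 5.61, so pH = 14.00 - 5.61 = 8.39.

8.39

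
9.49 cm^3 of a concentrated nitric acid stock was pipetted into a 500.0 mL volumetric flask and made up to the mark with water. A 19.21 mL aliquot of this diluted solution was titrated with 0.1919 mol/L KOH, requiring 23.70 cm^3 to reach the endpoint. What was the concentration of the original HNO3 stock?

n(KOH) = 0.1919 x 0.02370 = 0.004548 mol.
n(HNO3) in the aliquot = 0.004548 mol.
[diluted HNO3] = 0.004548 / 0.01921 = 0.2368 M.
Dilution factor = 500.0/9.490 = 52.69, so [stock] = 0.2368 x 52.69 = 12.5 M.

12.5 M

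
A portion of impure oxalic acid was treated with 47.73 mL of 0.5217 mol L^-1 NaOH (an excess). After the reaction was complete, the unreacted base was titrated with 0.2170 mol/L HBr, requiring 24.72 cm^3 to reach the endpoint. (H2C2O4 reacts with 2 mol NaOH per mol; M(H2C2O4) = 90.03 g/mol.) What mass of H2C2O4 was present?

Total n(NaOH) added = 0.5217 x 0.04773 = 0.02490 mol.
n(HBr) used = 0.2170 x 0.02472 = 0.005364 mol, which equals the excess n(NaOH).
So n(NaOH) consumed by the sample = 0.02490 - 0.005364 = 0.01954 mol.
n(H2C2O4) = 0.01954 / 2 = 0.009768 mol.
mass = 0.009768 mol x 90.03 g/mol = 0.879 g.

0.879 g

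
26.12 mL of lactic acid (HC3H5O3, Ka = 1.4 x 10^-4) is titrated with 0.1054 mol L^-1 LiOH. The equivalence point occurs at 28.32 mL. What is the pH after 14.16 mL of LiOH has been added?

14.16 mL is exactly half the equivalence volume (28.32/2), i.e. the half-equivalence point.
There, n(HA) = n(A^-), so pH = pKa = -log(1.4 x 10^-4) = 3.85.

3.85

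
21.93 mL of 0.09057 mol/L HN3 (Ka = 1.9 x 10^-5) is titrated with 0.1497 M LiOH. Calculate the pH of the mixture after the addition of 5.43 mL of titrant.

4.56

Initial n(HN3) = 0.09057 x 0.02193 = 0.001986 mol.
n(LiOH) added = 0.1497 x 0.005430 = 0.0008129 mol, converting that many moles of HN3 to N3-.
Remaining n(HN3) = 0.001173 mol; n(N3-) = 0.0008129 mol.
By Henderson-Hasselbalch, pH = pKa + log([A^-]/[HA]) = 4.72 + log(0.0008129/0.001173) = 4.72 + (-0.16) = 4.56.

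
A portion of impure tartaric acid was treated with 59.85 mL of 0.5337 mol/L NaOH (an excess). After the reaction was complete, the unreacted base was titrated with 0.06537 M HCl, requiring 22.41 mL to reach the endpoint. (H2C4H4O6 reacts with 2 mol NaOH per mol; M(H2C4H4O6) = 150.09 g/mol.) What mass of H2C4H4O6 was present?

Total n(NaOH) added = 0.5337 x 0.05985 = 0.03194 mol.
n(HCl) used = 0.06537 x 0.02241 = 0.001465 mol, which equals the excess n(NaOH).
So n(NaOH) consumed by the sample = 0.03194 - 0.001465 = 0.03048 mol.
n(H2C4H4O6) = 0.03048 / 2 = 0.01524 mol.
mass = 0.01524 mol x 150.09 g/mol = 2.29 g.

2.29 g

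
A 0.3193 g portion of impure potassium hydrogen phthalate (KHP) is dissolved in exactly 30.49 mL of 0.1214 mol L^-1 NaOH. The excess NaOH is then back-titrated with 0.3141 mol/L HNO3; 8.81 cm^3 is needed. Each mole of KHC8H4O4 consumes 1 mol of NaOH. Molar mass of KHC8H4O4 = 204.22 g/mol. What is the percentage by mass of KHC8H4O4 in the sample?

Total n(NaOH) added = 0.1214 x 0.03049 = 0.003701 mol.
n(HNO3) used = 0.3141 x 0.008810 = 0.002767 mol, which equals the excess n(NaOH).
So n(NaOH) consumed by the sample = 0.003701 - 0.002767 = 0.0009343 mol.
n(KHC8H4O4) = 0.0009343 / 1 = 0.0009343 mol.
mass KHC8H4O4 = 0.0009343 x 204.22 = 0.1908 g, so %KHC8H4O4 = 0.1908/0.3193 x 100 = 59.8%.

59.8%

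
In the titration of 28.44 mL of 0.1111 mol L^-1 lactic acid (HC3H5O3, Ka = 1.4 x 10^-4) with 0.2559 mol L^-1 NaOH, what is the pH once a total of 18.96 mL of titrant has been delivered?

12.55

n(acid) = 0.1111 x 0.02844 = 0.003160 mol; n(NaOH) added = 0.2559 x 0.01896 = 0.004852 mol.
Base is in excess by 0.004852 - 0.003160 = 0.001692 mol in a total volume of 0.04740 L.
[OH^-] = 0.001692/0.04740 = 0.03570 M, so pOH = 1.45 and pH = 14.00 - 1.45 = 12.55.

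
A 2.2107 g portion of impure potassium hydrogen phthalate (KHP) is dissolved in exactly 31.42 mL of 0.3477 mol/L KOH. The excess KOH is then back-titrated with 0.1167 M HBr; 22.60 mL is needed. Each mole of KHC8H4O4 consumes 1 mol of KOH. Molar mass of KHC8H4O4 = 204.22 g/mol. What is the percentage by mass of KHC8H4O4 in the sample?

76.6%

Total n(KOH) added = 0.3477 x 0.03142 = 0.01092 mol.
n(HBr) used = 0.1167 x 0.02260 = 0.002637 mol, which equals the excess n(KOH).
So n(KOH) consumed by the sample = 0.01092 - 0.002637 = 0.008287 mol.
n(KHC8H4O4) = 0.008287 / 1 = 0.008287 mol.
mass KHC8H4O4 = 0.008287 x 204.22 = 1.692 g, so %KHC8H4O4 = 1.692/2.2107 x 100 = 76.6%.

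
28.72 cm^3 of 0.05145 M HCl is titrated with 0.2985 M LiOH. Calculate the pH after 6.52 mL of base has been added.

12.12

n(acid) = 0.05145 x 0.02872 = 0.001478 mol; n(LiOH) added = 0.2985 x 0.006520 = 0.001946 mol.
Base is in excess by 0.001946 - 0.001478 = 0.0004686 mol in a total volume of 0.03524 L.
[OH^-] = 0.0004686/0.03524 = 0.01330 M, so pOH = 1.88 and pH = 14.00 - 1.88 = 12.12.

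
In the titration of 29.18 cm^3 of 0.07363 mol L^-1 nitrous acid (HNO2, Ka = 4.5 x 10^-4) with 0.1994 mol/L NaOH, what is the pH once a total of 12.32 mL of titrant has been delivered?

n(acid) = 0.07363 x 0.02918 = 0.002149 mol; n(NaOH) added = 0.1994 x 0.01232 = 0.002457 mol.
Base is in excess by 0.002457 - 0.002149 = 0.0003081 mol in a total volume of 0.04150 L.
[OH^-] = 0.0003081/0.04150 = 0.007424 M, so pOH = 2.13 and pH = 14.00 - 2.13 = 11.87.

11.87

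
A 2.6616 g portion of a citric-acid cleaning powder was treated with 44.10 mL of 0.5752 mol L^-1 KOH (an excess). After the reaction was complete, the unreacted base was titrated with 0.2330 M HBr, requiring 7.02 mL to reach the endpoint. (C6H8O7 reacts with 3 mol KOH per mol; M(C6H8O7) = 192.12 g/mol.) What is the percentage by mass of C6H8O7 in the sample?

Total n(KOH) added = 0.5752 x 0.04410 = 0.02537 mol.
n(HBr) used = 0.2330 x 0.007020 = 0.001636 mol, which equals the excess n(KOH).
So n(KOH) consumed by the sample = 0.02537 - 0.001636 = 0.02373 mol.
n(C6H8O7) = 0.02373 / 3 = 0.007910 mol.
mass C6H8O7 = 0.007910 x 192.12 = 1.520 g, so %C6H8O7 = 1.520/2.6616 x 100 = 57.1%.

57.1%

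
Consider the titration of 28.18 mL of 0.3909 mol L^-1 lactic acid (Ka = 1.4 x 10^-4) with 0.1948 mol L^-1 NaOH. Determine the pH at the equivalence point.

n(HC3H5O3) = 0.3909 x 0.02818 = 0.01102 mol; V(NaOH) at equivalence = 0.01102/0.1948 = 0.05655 L.
At equivalence all the acid is converted to C3H5O3-; total volume = 0.02818 + 0.05655 = 0.08473 L, so [C3H5O3-] = 0.01102/0.08473 = 0.1300 M.
Kb = Kw/Ka = 1.0e-14 / 1.4 x 10^-4 = 7.14e-11.
[OH^-] = sqrt(Kb x [C3H5O3-]) = sqrt(7.14e-11 x 0.1300) = 3.05e-6 M.
pOH = 5.52, so pH = 14.00 - 5.52 = 8.48.

8.48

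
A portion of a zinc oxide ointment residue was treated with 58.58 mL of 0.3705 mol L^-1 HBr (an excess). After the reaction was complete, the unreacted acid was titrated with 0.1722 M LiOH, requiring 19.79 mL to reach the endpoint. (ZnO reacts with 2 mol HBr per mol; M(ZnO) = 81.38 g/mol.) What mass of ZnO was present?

0.744 g

Total n(HBr) added = 0.3705 x 0.05858 = 0.02170 mol.
n(LiOH) used = 0.1722 x 0.01979 = 0.003408 mol, which equals the excess n(HBr).
So n(HBr) consumed by the sample = 0.02170 - 0.003408 = 0.01830 mol.
n(ZnO) = 0.01830 / 2 = 0.009148 mol.
mass = 0.009148 mol x 81.38 g/mol = 0.744 g.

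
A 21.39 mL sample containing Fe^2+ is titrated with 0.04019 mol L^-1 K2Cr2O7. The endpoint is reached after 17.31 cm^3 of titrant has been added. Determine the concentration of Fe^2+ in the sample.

0.195 M

n(K2Cr2O7) = 0.04019 x 0.01731 = 0.0006957 mol.
From the balanced equation, 1 mol K2Cr2O7 reacts with 6 mol Fe^2+, so n(Fe^2+) = 0.0006957 x 6/1 = 0.004174 mol.
[Fe^2+] = 0.004174 / 0.02139 L = 0.195 M.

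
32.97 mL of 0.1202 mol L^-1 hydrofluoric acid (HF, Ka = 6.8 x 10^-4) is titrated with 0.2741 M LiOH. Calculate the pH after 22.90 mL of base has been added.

12.62

n(acid) = 0.1202 x 0.03297 = 0.003963 mol; n(LiOH) added = 0.2741 x 0.02290 = 0.006277 mol.
Base is in excess by 0.006277 - 0.003963 = 0.002314 mol in a total volume of 0.05587 L.
[OH^-] = 0.002314/0.05587 = 0.04142 M, so pOH = 1.38 and pH = 14.00 - 1.38 = 12.62.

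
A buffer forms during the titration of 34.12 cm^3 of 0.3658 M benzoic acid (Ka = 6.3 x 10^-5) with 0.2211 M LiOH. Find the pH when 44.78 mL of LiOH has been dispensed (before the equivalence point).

4.78

Initial n(C6H5COOH) = 0.3658 x 0.03412 = 0.01248 mol.
n(LiOH) added = 0.2211 x 0.04478 = 0.009901 mol, converting that many moles of C6H5COOH to C6H5COO-.
Remaining n(C6H5COOH) = 0.002580 mol; n(C6H5COO-) = 0.009901 mol.
By Henderson-Hasselbalch, pH = pKa + log([A^-]/[HA]) = 4.20 + log(0.009901/0.002580) = 4.20 + (+0.58) = 4.78.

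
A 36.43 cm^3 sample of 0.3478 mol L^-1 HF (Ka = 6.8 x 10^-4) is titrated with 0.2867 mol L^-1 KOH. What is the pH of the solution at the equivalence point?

n(HF) = 0.3478 x 0.03643 = 0.01267 mol; V(KOH) at equivalence = 0.01267/0.2867 = 0.04419 L.
At equivalence all the acid is converted to F-; total volume = 0.03643 + 0.04419 = 0.08062 L, so [F-] = 0.01267/0.08062 = 0.1572 M.
Kb = Kw/Ka = 1.0e-14 / 6.8 x 10^-4 = 1.47e-11.
[OH^-] = sqrt(Kb x [F-]) = sqrt(1.47e-11 x 0.1572) = 1.52e-6 M.
pOH = 5.82, so pH = 14.00 - 5.82 = 8.18.

8.18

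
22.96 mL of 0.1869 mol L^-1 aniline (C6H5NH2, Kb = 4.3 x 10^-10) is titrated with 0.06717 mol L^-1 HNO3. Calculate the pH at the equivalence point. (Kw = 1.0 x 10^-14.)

n(C6H5NH2) = 0.1869 x 0.02296 = 0.004291 mol; V(HNO3) at equivalence = 0.004291/0.06717 = 0.06389 L.
At equivalence the base is fully converted to C6H5NH3+; total volume = 0.08685 L, so [C6H5NH3+] = 0.004291/0.08685 = 0.04941 M.
Ka(C6H5NH3+) = Kw/Kb = 1.0e-14 / 4.3 x 10^-10 = 2.33e-5.
[H^+] = sqrt(Ka x [C6H5NH3+]) = sqrt(2.33e-5 x 0.04941) = 0.00107 M.
pH = -log(0.00107) = 2.97.

2.97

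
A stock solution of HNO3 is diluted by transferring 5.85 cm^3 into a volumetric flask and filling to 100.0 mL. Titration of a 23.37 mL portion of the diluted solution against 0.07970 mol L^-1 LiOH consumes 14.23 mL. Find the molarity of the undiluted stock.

n(LiOH) = 0.07970 x 0.01423 = 0.001134 mol.
n(HNO3) in the aliquot = 0.001134 mol.
[diluted HNO3] = 0.001134 / 0.02337 = 0.04853 M.
Dilution factor = 100.0/5.850 = 17.09, so [stock] = 0.04853 x 17.09 = 0.830 M.

0.830 M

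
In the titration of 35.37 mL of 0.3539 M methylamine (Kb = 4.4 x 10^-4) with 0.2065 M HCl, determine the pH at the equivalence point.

n(CH3NH2) = 0.3539 x 0.03537 = 0.01252 mol; V(HCl) at equivalence = 0.01252/0.2065 = 0.06062 L.
At equivalence the base is fully converted to CH3NH3+; total volume = 0.09599 L, so [CH3NH3+] = 0.01252/0.09599 = 0.1304 M.
Ka(CH3NH3+) = Kw/Kb = 1.0e-14 / 4.4 x 10^-4 = 2.27e-11.
[H^+] = sqrt(Ka x [CH3NH3+]) = sqrt(2.27e-11 x 0.1304) = 1.72e-6 M.
pH = -log(1.72e-6) = 5.76.

5.76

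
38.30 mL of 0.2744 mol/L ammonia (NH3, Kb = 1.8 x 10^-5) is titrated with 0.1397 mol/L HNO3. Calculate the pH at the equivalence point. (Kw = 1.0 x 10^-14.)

5.14

n(NH3) = 0.2744 x 0.03830 = 0.01051 mol; V(HNO3) at equivalence = 0.01051/0.1397 = 0.07523 L.
At equivalence the base is fully converted to NH4+; total volume = 0.1135 L, so [NH4+] = 0.01051/0.1135 = 0.09257 M.
Ka(NH4+) = Kw/Kb = 1.0e-14 / 1.8 x 10^-5 = 5.56e-10.
[H^+] = sqrt(Ka x [NH4+]) = sqrt(5.56e-10 x 0.09257) = 7.17e-6 M.
pH = -log(7.17e-6) = 5.14.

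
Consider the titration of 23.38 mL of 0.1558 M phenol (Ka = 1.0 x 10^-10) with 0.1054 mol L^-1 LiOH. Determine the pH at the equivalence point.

n(C6H5OH) = 0.1558 x 0.02338 = 0.003643 mol; V(LiOH) at equivalence = 0.003643/0.1054 = 0.03456 L.
At equivalence all the acid is converted to C6H5O-; total volume = 0.02338 + 0.03456 = 0.05794 L, so [C6H5O-] = 0.003643/0.05794 = 0.06287 M.
Kb = Kw/Ka = 1.0e-14 / 1.0 x 10^-10 = 0.000100.
[OH^-] = sqrt(Kb x [C6H5O-]) = sqrt(0.000100 x 0.06287) = 0.00251 M.
pOH = 2.60, so pH = 14.00 - 2.60 = 11.40.

11.40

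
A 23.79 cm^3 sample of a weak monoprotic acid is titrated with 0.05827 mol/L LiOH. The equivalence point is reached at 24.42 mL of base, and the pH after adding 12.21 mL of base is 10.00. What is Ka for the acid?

1.0 x 10^-10

12.21 mL is half of the equivalence volume, so this is the half-equivalence point where [HA] = [A^-].
At half-equivalence pH = pKa, so pKa = 10.00.
Ka = 10^(-10.00) = 1.0 x 10^-10.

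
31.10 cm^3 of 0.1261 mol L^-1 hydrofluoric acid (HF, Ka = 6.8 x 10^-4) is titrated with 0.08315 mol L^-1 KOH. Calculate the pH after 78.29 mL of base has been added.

n(acid) = 0.1261 x 0.03110 = 0.003922 mol; n(KOH) added = 0.08315 x 0.07829 = 0.006510 mol.
Base is in excess by 0.006510 - 0.003922 = 0.002588 mol in a total volume of 0.1094 L.
[OH^-] = 0.002588/0.1094 = 0.02366 M, so pOH = 1.63 and pH = 14.00 - 1.63 = 12.37.

12.37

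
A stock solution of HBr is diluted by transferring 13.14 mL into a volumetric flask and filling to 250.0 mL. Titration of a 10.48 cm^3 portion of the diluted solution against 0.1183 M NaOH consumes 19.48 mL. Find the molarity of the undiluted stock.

4.18 M

n(NaOH) = 0.1183 x 0.01948 = 0.002304 mol.
n(HBr) in the aliquot = 0.002304 mol.
[diluted HBr] = 0.002304 / 0.01048 = 0.2199 M.
Dilution factor = 250.0/13.14 = 19.03, so [stock] = 0.2199 x 19.03 = 4.18 M.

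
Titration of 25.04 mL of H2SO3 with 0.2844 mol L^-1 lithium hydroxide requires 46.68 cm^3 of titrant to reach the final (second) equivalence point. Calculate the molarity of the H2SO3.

0.265 M

n(LiOH) = 0.2844 x 0.04668 = 0.01328 mol.
At the final (second) equivalence point, 2 mol OH^- react per mol H2SO3, so n(H2SO3) = 0.01328 / 2 = 0.006638 mol.
[H2SO3] = 0.006638 / 0.02504 L = 0.265 M.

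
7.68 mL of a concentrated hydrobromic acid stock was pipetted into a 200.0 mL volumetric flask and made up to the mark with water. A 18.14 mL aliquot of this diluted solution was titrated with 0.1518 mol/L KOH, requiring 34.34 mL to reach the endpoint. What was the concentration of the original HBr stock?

7.48 M

n(KOH) = 0.1518 x 0.03434 = 0.005213 mol.
n(HBr) in the aliquot = 0.005213 mol.
[diluted HBr] = 0.005213 / 0.01814 = 0.2874 M.
Dilution factor = 200.0/7.680 = 26.04, so [stock] = 0.2874 x 26.04 = 7.48 M.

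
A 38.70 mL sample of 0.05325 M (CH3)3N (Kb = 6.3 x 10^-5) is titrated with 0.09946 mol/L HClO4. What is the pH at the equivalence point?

5.63

n((CH3)3N) = 0.05325 x 0.03870 = 0.002061 mol; V(HClO4) at equivalence = 0.002061/0.09946 = 0.02072 L.
At equivalence the base is fully converted to (CH3)3NH+; total volume = 0.05942 L, so [(CH3)3NH+] = 0.002061/0.05942 = 0.03468 M.
Ka((CH3)3NH+) = Kw/Kb = 1.0e-14 / 6.3 x 10^-5 = 1.59e-10.
[H^+] = sqrt(Ka x [(CH3)3NH+]) = sqrt(1.59e-10 x 0.03468) = 2.35e-6 M.
pH = -log(2.35e-6) = 5.63.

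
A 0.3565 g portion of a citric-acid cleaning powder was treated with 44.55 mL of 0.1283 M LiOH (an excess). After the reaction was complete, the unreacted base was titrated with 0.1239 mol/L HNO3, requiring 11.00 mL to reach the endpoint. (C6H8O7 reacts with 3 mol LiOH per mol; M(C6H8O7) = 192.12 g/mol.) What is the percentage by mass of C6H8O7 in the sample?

Total n(LiOH) added = 0.1283 x 0.04455 = 0.005716 mol.
n(HNO3) used = 0.1239 x 0.01100 = 0.001363 mol, which equals the excess n(LiOH).
So n(LiOH) consumed by the sample = 0.005716 - 0.001363 = 0.004353 mol.
n(C6H8O7) = 0.004353 / 3 = 0.001451 mol.
mass C6H8O7 = 0.001451 x 192.12 = 0.2788 g, so %C6H8O7 = 0.2788/0.3565 x 100 = 78.2%.

78.2%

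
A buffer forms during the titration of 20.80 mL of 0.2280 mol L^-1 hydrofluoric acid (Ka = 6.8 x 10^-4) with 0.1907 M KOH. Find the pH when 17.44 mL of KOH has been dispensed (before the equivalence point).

Initial n(HF) = 0.2280 x 0.02080 = 0.004742 mol.
n(KOH) added = 0.1907 x 0.01744 = 0.003326 mol, converting that many moles of HF to F-.
Remaining n(HF) = 0.001417 mol; n(F-) = 0.003326 mol.
By Henderson-Hasselbalch, pH = pKa + log([A^-]/[HA]) = 3.17 + log(0.003326/0.001417) = 3.17 + (+0.37) = 3.54.

3.54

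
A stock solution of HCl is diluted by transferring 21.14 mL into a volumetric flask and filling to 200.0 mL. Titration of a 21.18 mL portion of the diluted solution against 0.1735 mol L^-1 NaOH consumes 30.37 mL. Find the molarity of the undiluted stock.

2.35 M

n(NaOH) = 0.1735 x 0.03037 = 0.005269 mol.
n(HCl) in the aliquot = 0.005269 mol.
[diluted HCl] = 0.005269 / 0.02118 = 0.2488 M.
Dilution factor = 200.0/21.14 = 9.461, so [stock] = 0.2488 x 9.461 = 2.35 M.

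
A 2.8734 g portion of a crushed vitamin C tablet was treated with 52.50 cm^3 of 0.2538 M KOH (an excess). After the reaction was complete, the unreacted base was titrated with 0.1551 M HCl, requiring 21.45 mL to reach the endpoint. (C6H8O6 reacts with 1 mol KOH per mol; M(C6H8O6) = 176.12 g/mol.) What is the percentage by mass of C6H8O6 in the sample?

61.3%

Total n(KOH) added = 0.2538 x 0.05250 = 0.01332 mol.
n(HCl) used = 0.1551 x 0.02145 = 0.003327 mol, which equals the excess n(KOH).
So n(KOH) consumed by the sample = 0.01332 - 0.003327 = 0.009998 mol.
n(C6H8O6) = 0.009998 / 1 = 0.009998 mol.
mass C6H8O6 = 0.009998 x 176.12 = 1.761 g, so %C6H8O6 = 1.761/2.8734 x 100 = 61.3%.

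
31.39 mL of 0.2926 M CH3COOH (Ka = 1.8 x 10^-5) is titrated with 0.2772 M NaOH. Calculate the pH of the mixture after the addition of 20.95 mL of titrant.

4.98

Initial n(CH3COOH) = 0.2926 x 0.03139 = 0.009185 mol.
n(NaOH) added = 0.2772 x 0.02095 = 0.005807 mol, converting that many moles of CH3COOH to CH3COO-.
Remaining n(CH3COOH) = 0.003377 mol; n(CH3COO-) = 0.005807 mol.
By Henderson-Hasselbalch, pH = pKa + log([A^-]/[HA]) = 4.74 + log(0.005807/0.003377) = 4.74 + (+0.24) = 4.98.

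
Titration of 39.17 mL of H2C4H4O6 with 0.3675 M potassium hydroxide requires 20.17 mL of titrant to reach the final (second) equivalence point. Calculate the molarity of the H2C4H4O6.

0.0946 M

n(KOH) = 0.3675 x 0.02017 = 0.007412 mol.
At the final (second) equivalence point, 2 mol OH^- react per mol H2C4H4O6, so n(H2C4H4O6) = 0.007412 / 2 = 0.003706 mol.
[H2C4H4O6] = 0.003706 / 0.03917 L = 0.0946 M.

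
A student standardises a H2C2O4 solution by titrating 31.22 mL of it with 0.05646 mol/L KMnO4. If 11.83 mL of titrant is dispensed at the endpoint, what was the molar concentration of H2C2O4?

n(KMnO4) = 0.05646 x 0.01183 = 0.0006679 mol.
From the balanced equation, 2 mol KMnO4 reacts with 5 mol H2C2O4, so n(H2C2O4) = 0.0006679 x 5/2 = 0.001670 mol.
[H2C2O4] = 0.001670 / 0.03122 L = 0.0535 M.

0.0535 M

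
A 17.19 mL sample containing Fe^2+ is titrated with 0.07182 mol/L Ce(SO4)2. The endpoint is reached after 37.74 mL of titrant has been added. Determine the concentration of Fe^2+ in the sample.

0.158 M

n(Ce(SO4)2) = 0.07182 x 0.03774 = 0.002710 mol.
From the balanced equation, 1 mol Ce(SO4)2 reacts with 1 mol Fe^2+, so n(Fe^2+) = 0.002710 x 1/1 = 0.002710 mol.
[Fe^2+] = 0.002710 / 0.01719 L = 0.158 M.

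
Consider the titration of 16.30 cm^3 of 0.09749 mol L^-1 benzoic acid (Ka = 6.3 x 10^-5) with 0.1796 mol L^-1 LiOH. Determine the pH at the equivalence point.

n(C6H5COOH) = 0.09749 x 0.01630 = 0.001589 mol; V(LiOH) at equivalence = 0.001589/0.1796 = 0.008848 L.
At equivalence all the acid is converted to C6H5COO-; total volume = 0.01630 + 0.008848 = 0.02515 L, so [C6H5COO-] = 0.001589/0.02515 = 0.06319 M.
Kb = Kw/Ka = 1.0e-14 / 6.3 x 10^-5 = 1.59e-10.
[OH^-] = sqrt(Kb x [C6H5COO-]) = sqrt(1.59e-10 x 0.06319) = 3.17e-6 M.
pOH = 5.50, so pH = 14.00 - 5.50 = 8.50.

8.50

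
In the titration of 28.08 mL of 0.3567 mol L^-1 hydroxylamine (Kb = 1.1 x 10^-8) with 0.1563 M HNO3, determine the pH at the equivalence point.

n(NH2OH) = 0.3567 x 0.02808 = 0.01002 mol; V(HNO3) at equivalence = 0.01002/0.1563 = 0.06408 L.
At equivalence the base is fully converted to NH3OH+; total volume = 0.09216 L, so [NH3OH+] = 0.01002/0.09216 = 0.1087 M.
Ka(NH3OH+) = Kw/Kb = 1.0e-14 / 1.1 x 10^-8 = 9.09e-7.
[H^+] = sqrt(Ka x [NH3OH+]) = sqrt(9.09e-7 x 0.1087) = 0.000314 M.
pH = -log(0.000314) = 3.50.

3.50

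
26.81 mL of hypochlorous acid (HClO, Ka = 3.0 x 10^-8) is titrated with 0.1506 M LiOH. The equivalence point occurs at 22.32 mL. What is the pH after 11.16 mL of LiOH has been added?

11.16 mL is exactly half the equivalence volume (22.32/2), i.e. the half-equivalence point.
There, n(HA) = n(A^-), so pH = pKa = -log(3.0 x 10^-8) = 7.52.

7.52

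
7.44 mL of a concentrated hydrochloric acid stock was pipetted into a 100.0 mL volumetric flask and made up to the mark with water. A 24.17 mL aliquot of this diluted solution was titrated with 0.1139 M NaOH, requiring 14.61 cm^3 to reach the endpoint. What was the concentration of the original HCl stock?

n(NaOH) = 0.1139 x 0.01461 = 0.001664 mol.
n(HCl) in the aliquot = 0.001664 mol.
[diluted HCl] = 0.001664 / 0.02417 = 0.06885 M.
Dilution factor = 100.0/7.440 = 13.44, so [stock] = 0.06885 x 13.44 = 0.925 M.

0.925 M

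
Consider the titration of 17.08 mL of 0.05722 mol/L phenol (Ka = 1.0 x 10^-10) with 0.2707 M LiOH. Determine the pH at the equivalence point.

n(C6H5OH) = 0.05722 x 0.01708 = 0.0009773 mol; V(LiOH) at equivalence = 0.0009773/0.2707 = 0.003610 L.
At equivalence all the acid is converted to C6H5O-; total volume = 0.01708 + 0.003610 = 0.02069 L, so [C6H5O-] = 0.0009773/0.02069 = 0.04724 M.
Kb = Kw/Ka = 1.0e-14 / 1.0 x 10^-10 = 0.000100.
[OH^-] = sqrt(Kb x [C6H5O-]) = sqrt(0.000100 x 0.04724) = 0.00217 M.
pOH = 2.66, so pH = 14.00 - 2.66 = 11.34.

11.34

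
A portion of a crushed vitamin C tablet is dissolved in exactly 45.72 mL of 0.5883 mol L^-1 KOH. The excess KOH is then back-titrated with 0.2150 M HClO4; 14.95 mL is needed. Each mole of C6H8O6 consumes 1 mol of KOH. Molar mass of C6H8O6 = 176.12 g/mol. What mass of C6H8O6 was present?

Total n(KOH) added = 0.5883 x 0.04572 = 0.02690 mol.
n(HClO4) used = 0.2150 x 0.01495 = 0.003214 mol, which equals the excess n(KOH).
So n(KOH) consumed by the sample = 0.02690 - 0.003214 = 0.02368 mol.
n(C6H8O6) = 0.02368 / 1 = 0.02368 mol.
mass = 0.02368 mol x 176.12 g/mol = 4.17 g.

4.17 g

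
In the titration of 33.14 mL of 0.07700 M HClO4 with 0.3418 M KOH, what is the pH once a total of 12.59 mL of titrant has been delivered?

n(acid) = 0.07700 x 0.03314 = 0.002552 mol; n(KOH) added = 0.3418 x 0.01259 = 0.004303 mol.
Base is in excess by 0.004303 - 0.002552 = 0.001751 mol in a total volume of 0.04573 L.
[OH^-] = 0.001751/0.04573 = 0.03830 M, so pOH = 1.42 and pH = 14.00 - 1.42 = 12.58.

12.58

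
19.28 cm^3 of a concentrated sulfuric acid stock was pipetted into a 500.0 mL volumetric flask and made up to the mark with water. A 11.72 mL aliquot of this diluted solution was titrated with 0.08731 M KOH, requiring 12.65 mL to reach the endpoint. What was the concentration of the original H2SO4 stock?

n(KOH) = 0.08731 x 0.01265 = 0.001104 mol.
n(H2SO4) in the aliquot = 0.001104 x 1/2 = 0.0005522 mol.
[diluted H2SO4] = 0.0005522 / 0.01172 = 0.04712 M.
Dilution factor = 500.0/19.28 = 25.93, so [stock] = 0.04712 x 25.93 = 1.22 M.

1.22 M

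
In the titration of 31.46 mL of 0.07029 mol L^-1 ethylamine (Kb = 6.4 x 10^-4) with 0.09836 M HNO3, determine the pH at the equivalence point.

6.10

n(C2H5NH2) = 0.07029 x 0.03146 = 0.002211 mol; V(HNO3) at equivalence = 0.002211/0.09836 = 0.02248 L.
At equivalence the base is fully converted to C2H5NH3+; total volume = 0.05394 L, so [C2H5NH3+] = 0.002211/0.05394 = 0.04099 M.
Ka(C2H5NH3+) = Kw/Kb = 1.0e-14 / 6.4 x 10^-4 = 1.56e-11.
[H^+] = sqrt(Ka x [C2H5NH3+]) = sqrt(1.56e-11 x 0.04099) = 8.00e-7 M.
pH = -log(8.00e-7) = 6.10.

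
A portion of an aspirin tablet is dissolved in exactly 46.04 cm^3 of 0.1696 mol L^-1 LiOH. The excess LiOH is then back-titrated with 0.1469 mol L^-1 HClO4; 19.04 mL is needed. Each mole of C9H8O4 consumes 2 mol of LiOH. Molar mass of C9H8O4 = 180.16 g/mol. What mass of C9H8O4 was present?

Total n(LiOH) added = 0.1696 x 0.04604 = 0.007808 mol.
n(HClO4) used = 0.1469 x 0.01904 = 0.002797 mol, which equals the excess n(LiOH).
So n(LiOH) consumed by the sample = 0.007808 - 0.002797 = 0.005011 mol.
n(C9H8O4) = 0.005011 / 2 = 0.002506 mol.
mass = 0.002506 mol x 180.16 g/mol = 0.451 g.

0.451 g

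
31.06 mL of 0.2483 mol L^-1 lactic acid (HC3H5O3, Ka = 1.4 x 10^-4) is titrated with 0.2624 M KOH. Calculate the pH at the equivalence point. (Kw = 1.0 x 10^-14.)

8.48

n(HC3H5O3) = 0.2483 x 0.03106 = 0.007712 mol; V(KOH) at equivalence = 0.007712/0.2624 = 0.02939 L.
At equivalence all the acid is converted to C3H5O3-; total volume = 0.03106 + 0.02939 = 0.06045 L, so [C3H5O3-] = 0.007712/0.06045 = 0.1276 M.
Kb = Kw/Ka = 1.0e-14 / 1.4 x 10^-4 = 7.14e-11.
[OH^-] = sqrt(Kb x [C3H5O3-]) = sqrt(7.14e-11 x 0.1276) = 3.02e-6 M.
pOH = 5.52, so pH = 14.00 - 5.52 = 8.48.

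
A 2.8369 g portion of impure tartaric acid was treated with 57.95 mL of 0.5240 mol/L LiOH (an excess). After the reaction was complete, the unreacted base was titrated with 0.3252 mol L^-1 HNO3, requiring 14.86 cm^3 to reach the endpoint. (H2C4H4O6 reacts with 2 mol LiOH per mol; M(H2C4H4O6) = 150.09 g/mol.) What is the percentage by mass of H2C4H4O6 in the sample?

Total n(LiOH) added = 0.5240 x 0.05795 = 0.03037 mol.
n(HNO3) used = 0.3252 x 0.01486 = 0.004832 mol, which equals the excess n(LiOH).
So n(LiOH) consumed by the sample = 0.03037 - 0.004832 = 0.02553 mol.
n(H2C4H4O6) = 0.02553 / 2 = 0.01277 mol.
mass H2C4H4O6 = 0.01277 x 150.09 = 1.916 g, so %H2C4H4O6 = 1.916/2.8369 x 100 = 67.5%.

67.5%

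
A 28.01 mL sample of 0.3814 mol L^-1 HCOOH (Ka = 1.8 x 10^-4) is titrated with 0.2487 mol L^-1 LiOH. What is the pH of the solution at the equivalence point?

n(HCOOH) = 0.3814 x 0.02801 = 0.01068 mol; V(LiOH) at equivalence = 0.01068/0.2487 = 0.04296 L.
At equivalence all the acid is converted to HCOO-; total volume = 0.02801 + 0.04296 = 0.07097 L, so [HCOO-] = 0.01068/0.07097 = 0.1505 M.
Kb = Kw/Ka = 1.0e-14 / 1.8 x 10^-4 = 5.56e-11.
[OH^-] = sqrt(Kb x [HCOO-]) = sqrt(5.56e-11 x 0.1505) = 2.89e-6 M.
pOH = 5.54, so pH = 14.00 - 5.54 = 8.46.

8.46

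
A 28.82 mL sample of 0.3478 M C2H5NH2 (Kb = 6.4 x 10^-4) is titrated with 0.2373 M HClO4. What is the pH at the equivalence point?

n(C2H5NH2) = 0.3478 x 0.02882 = 0.01002 mol; V(HClO4) at equivalence = 0.01002/0.2373 = 0.04224 L.
At equivalence the base is fully converted to C2H5NH3+; total volume = 0.07106 L, so [C2H5NH3+] = 0.01002/0.07106 = 0.1411 M.
Ka(C2H5NH3+) = Kw/Kb = 1.0e-14 / 6.4 x 10^-4 = 1.56e-11.
[H^+] = sqrt(Ka x [C2H5NH3+]) = sqrt(1.56e-11 x 0.1411) = 1.48e-6 M.
pH = -log(1.48e-6) = 5.83.

5.83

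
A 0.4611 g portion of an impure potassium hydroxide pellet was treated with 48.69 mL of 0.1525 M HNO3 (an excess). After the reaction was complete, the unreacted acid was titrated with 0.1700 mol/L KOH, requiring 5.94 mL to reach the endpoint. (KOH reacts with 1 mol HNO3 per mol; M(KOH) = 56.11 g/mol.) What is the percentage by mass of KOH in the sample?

78.1%

Total n(HNO3) added = 0.1525 x 0.04869 = 0.007425 mol.
n(KOH) used = 0.1700 x 0.005940 = 0.001010 mol, which equals the excess n(HNO3).
So n(HNO3) consumed by the sample = 0.007425 - 0.001010 = 0.006415 mol.
n(KOH) = 0.006415 / 1 = 0.006415 mol.
mass KOH = 0.006415 x 56.11 = 0.3600 g, so %KOH = 0.3600/0.4611 x 100 = 78.1%.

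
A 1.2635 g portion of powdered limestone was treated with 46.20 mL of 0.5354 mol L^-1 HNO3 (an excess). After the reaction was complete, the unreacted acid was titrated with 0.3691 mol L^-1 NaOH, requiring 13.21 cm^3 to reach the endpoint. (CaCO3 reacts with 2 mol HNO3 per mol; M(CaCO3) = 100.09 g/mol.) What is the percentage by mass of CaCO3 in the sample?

78.7%

Total n(HNO3) added = 0.5354 x 0.04620 = 0.02474 mol.
n(NaOH) used = 0.3691 x 0.01321 = 0.004876 mol, which equals the excess n(HNO3).
So n(HNO3) consumed by the sample = 0.02474 - 0.004876 = 0.01986 mol.
n(CaCO3) = 0.01986 / 2 = 0.009930 mol.
mass CaCO3 = 0.009930 x 100.09 = 0.9939 g, so %CaCO3 = 0.9939/1.2635 x 100 = 78.7%.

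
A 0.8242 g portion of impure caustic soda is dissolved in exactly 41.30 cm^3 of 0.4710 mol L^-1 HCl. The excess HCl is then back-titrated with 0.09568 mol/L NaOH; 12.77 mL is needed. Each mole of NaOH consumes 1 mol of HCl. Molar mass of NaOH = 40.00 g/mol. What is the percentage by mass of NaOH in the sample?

Total n(HCl) added = 0.4710 x 0.04130 = 0.01945 mol.
n(NaOH) used = 0.09568 x 0.01277 = 0.001222 mol, which equals the excess n(HCl).
So n(HCl) consumed by the sample = 0.01945 - 0.001222 = 0.01823 mol.
n(NaOH) = 0.01823 / 1 = 0.01823 mol.
mass NaOH = 0.01823 x 40.00 = 0.7292 g, so %NaOH = 0.7292/0.8242 x 100 = 88.5%.

88.5%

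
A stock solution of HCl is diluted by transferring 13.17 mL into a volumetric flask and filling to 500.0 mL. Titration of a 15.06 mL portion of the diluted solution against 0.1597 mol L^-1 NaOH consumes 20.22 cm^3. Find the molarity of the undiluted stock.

8.14 M

n(NaOH) = 0.1597 x 0.02022 = 0.003229 mol.
n(HCl) in the aliquot = 0.003229 mol.
[diluted HCl] = 0.003229 / 0.01506 = 0.2144 M.
Dilution factor = 500.0/13.17 = 37.97, so [stock] = 0.2144 x 37.97 = 8.14 M.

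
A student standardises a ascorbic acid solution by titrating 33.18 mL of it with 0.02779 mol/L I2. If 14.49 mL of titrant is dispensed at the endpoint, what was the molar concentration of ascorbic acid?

n(I2) = 0.02779 x 0.01449 = 0.0004027 mol.
From the balanced equation, 1 mol I2 reacts with 1 mol ascorbic acid, so n(ascorbic acid) = 0.0004027 x 1/1 = 0.0004027 mol.
[ascorbic acid] = 0.0004027 / 0.03318 L = 0.0121 M.

0.0121 M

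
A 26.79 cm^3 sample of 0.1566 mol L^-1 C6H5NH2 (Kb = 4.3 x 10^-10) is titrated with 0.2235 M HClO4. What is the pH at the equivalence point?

n(C6H5NH2) = 0.1566 x 0.02679 = 0.004195 mol; V(HClO4) at equivalence = 0.004195/0.2235 = 0.01877 L.
At equivalence the base is fully converted to C6H5NH3+; total volume = 0.04556 L, so [C6H5NH3+] = 0.004195/0.04556 = 0.09208 M.
Ka(C6H5NH3+) = Kw/Kb = 1.0e-14 / 4.3 x 10^-10 = 2.33e-5.
[H^+] = sqrt(Ka x [C6H5NH3+]) = sqrt(2.33e-5 x 0.09208) = 0.00146 M.
pH = -log(0.00146) = 2.83.

2.83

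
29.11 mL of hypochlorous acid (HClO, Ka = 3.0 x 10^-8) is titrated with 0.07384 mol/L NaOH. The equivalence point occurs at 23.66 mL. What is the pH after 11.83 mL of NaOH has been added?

7.52

11.83 mL is exactly half the equivalence volume (23.66/2), i.e. the half-equivalence point.
There, n(HA) = n(A^-), so pH = pKa = -log(3.0 x 10^-8) = 7.52.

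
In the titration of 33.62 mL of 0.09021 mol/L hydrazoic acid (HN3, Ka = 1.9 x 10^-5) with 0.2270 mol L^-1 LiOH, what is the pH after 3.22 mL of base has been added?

Initial n(HN3) = 0.09021 x 0.03362 = 0.003033 mol.
n(LiOH) added = 0.2270 x 0.003220 = 0.0007309 mol, converting that many moles of HN3 to N3-.
Remaining n(HN3) = 0.002302 mol; n(N3-) = 0.0007309 mol.
By Henderson-Hasselbalch, pH = pKa + log([A^-]/[HA]) = 4.72 + log(0.0007309/0.002302) = 4.72 + (-0.50) = 4.22.

4.22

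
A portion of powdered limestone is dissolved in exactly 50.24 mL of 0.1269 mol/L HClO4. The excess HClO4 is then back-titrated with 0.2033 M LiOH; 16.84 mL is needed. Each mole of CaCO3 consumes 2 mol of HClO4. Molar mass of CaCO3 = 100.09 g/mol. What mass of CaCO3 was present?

Total n(HClO4) added = 0.1269 x 0.05024 = 0.006375 mol.
n(LiOH) used = 0.2033 x 0.01684 = 0.003424 mol, which equals the excess n(HClO4).
So n(HClO4) consumed by the sample = 0.006375 - 0.003424 = 0.002952 mol.
n(CaCO3) = 0.002952 / 2 = 0.001476 mol.
mass = 0.001476 mol x 100.09 g/mol = 0.148 g.

0.148 g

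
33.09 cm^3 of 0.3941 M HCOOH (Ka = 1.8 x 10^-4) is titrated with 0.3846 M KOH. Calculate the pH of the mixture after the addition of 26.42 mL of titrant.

Initial n(HCOOH) = 0.3941 x 0.03309 = 0.01304 mol.
n(KOH) added = 0.3846 x 0.02642 = 0.01016 mol, converting that many moles of HCOOH to HCOO-.
Remaining n(HCOOH) = 0.002880 mol; n(HCOO-) = 0.01016 mol.
By Henderson-Hasselbalch, pH = pKa + log([A^-]/[HA]) = 3.74 + log(0.01016/0.002880) = 3.74 + (+0.55) = 4.29.

4.29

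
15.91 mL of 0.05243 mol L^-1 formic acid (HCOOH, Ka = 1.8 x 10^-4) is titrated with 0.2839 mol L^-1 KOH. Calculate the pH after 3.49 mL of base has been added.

11.91

n(acid) = 0.05243 x 0.01591 = 0.0008342 mol; n(KOH) added = 0.2839 x 0.003490 = 0.0009908 mol.
Base is in excess by 0.0009908 - 0.0008342 = 0.0001566 mol in a total volume of 0.01940 L.
[OH^-] = 0.0001566/0.01940 = 0.008075 M, so pOH = 2.09 and pH = 14.00 - 2.09 = 11.91.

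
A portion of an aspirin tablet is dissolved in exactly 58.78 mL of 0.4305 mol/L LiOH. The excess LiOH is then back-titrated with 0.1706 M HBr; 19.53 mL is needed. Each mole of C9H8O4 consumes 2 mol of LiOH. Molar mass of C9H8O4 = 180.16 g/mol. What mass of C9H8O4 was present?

Total n(LiOH) added = 0.4305 x 0.05878 = 0.02530 mol.
n(HBr) used = 0.1706 x 0.01953 = 0.003332 mol, which equals the excess n(LiOH).
So n(LiOH) consumed by the sample = 0.02530 - 0.003332 = 0.02197 mol.
n(C9H8O4) = 0.02197 / 2 = 0.01099 mol.
mass = 0.01099 mol x 180.16 g/mol = 1.98 g.

1.98 g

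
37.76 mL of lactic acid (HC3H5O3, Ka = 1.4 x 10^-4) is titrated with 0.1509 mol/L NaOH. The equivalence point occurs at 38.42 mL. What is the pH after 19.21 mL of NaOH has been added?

3.85

19.21 mL is exactly half the equivalence volume (38.42/2), i.e. the half-equivalence point.
There, n(HA) = n(A^-), so pH = pKa = -log(1.4 x 10^-4) = 3.85.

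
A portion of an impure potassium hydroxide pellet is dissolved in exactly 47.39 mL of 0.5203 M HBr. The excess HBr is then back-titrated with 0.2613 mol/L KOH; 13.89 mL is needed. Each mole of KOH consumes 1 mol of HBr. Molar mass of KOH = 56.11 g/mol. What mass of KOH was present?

1.18 g

Total n(HBr) added = 0.5203 x 0.04739 = 0.02466 mol.
n(KOH) used = 0.2613 x 0.01389 = 0.003629 mol, which equals the excess n(HBr).
So n(HBr) consumed by the sample = 0.02466 - 0.003629 = 0.02103 mol.
n(KOH) = 0.02103 / 1 = 0.02103 mol.
mass = 0.02103 mol x 56.11 g/mol = 1.18 g.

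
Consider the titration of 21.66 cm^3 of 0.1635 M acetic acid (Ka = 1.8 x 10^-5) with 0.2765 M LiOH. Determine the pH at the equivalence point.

n(CH3COOH) = 0.1635 x 0.02166 = 0.003541 mol; V(LiOH) at equivalence = 0.003541/0.2765 = 0.01281 L.
At equivalence all the acid is converted to CH3COO-; total volume = 0.02166 + 0.01281 = 0.03447 L, so [CH3COO-] = 0.003541/0.03447 = 0.1027 M.
Kb = Kw/Ka = 1.0e-14 / 1.8 x 10^-5 = 5.56e-10.
[OH^-] = sqrt(Kb x [CH3COO-]) = sqrt(5.56e-10 x 0.1027) = 7.56e-6 M.
pOH = 5.12, so pH = 14.00 - 5.12 = 8.88.

8.88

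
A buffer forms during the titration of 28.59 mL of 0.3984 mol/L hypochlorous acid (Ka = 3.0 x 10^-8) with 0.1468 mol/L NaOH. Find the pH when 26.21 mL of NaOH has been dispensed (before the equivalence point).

7.23

Initial n(HClO) = 0.3984 x 0.02859 = 0.01139 mol.
n(NaOH) added = 0.1468 x 0.02621 = 0.003848 mol, converting that many moles of HClO to ClO-.
Remaining n(HClO) = 0.007543 mol; n(ClO-) = 0.003848 mol.
By Henderson-Hasselbalch, pH = pKa + log([A^-]/[HA]) = 7.52 + log(0.003848/0.007543) = 7.52 + (-0.29) = 7.23.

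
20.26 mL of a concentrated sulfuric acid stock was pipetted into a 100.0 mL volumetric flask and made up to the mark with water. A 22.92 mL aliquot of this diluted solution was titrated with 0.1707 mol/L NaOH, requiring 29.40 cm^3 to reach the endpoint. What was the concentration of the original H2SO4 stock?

n(NaOH) = 0.1707 x 0.02940 = 0.005019 mol.
n(H2SO4) in the aliquot = 0.005019 x 1/2 = 0.002509 mol.
[diluted H2SO4] = 0.002509 / 0.02292 = 0.1095 M.
Dilution factor = 100.0/20.26 = 4.936, so [stock] = 0.1095 x 4.936 = 0.540 M.

0.540 M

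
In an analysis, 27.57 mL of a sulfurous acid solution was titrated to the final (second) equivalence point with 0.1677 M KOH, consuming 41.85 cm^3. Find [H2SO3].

0.127 M

n(KOH) = 0.1677 x 0.04185 = 0.007018 mol.
At the final (second) equivalence point, 2 mol OH^- react per mol H2SO3, so n(H2SO3) = 0.007018 / 2 = 0.003509 mol.
[H2SO3] = 0.003509 / 0.02757 L = 0.127 M.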